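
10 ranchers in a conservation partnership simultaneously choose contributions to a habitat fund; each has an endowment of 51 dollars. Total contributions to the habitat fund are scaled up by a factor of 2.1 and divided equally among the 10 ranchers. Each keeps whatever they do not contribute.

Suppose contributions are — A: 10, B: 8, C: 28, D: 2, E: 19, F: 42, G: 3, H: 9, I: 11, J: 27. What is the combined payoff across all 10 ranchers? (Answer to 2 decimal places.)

Total contributed: 10 + 8 + 28 + 2 + 19 + 42 + 3 + 9 + 11 + 27 = 159; total kept: 10 × 51 − 159 = 351.
The habitat fund pays out 2.1 × 159 = 333.90 in aggregate.
Group total = 351 + 333.90 = 684.90.

684.90 dollars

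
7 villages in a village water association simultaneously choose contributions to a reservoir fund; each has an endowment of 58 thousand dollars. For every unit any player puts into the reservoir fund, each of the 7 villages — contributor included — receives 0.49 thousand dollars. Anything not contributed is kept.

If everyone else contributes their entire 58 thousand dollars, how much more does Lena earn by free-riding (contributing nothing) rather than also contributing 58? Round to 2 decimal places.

Switching from a contribution of 58 to 0 lets Lena keep an extra 58 thousand dollars, but lowers the reservoir fund by 58, which costs Lena their own share of that drop: 0.49 × 58 = 28.42.
Net gain = 58 − 28.42 = 29.58. The private return per contributed unit (0.49) is below 1, so free-riding is indeed the best response regardless of what the others do.

29.58 thousand dollars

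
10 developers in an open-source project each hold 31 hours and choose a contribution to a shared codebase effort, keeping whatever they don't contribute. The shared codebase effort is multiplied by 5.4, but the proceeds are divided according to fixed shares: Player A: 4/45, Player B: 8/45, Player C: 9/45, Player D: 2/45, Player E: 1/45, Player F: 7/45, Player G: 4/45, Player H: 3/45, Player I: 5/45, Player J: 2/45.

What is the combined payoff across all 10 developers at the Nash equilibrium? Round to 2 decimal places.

446.40 hours

A player with share s gets back 5.4·s per unit contributed, so full contribution is dominant for anyone with s > 1/5.4 = 0.1852 and zero contribution is dominant for anyone below.
Player C alone (share 9/45) is above the threshold, contributing 31; the remaining 9 contribute 0. Total contributed: 31.
The shared codebase effort pays out 5.4 × 31 = 167.40 in total (split across the unequal shares, but the aggregate is all that matters for the group sum).
The 9 free-riders keep 31 each, adding 279. Group total = 279 + 167.40 = 446.40.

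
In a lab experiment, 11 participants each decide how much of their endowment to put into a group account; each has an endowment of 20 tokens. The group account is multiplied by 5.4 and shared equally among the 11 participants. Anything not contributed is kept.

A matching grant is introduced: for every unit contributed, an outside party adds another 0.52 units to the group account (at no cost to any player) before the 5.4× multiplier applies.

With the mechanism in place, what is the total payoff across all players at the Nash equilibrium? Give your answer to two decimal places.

With the mechanism, a contributed unit returns 5.4 × 1.52 / 11 = 0.7462 per unit of net cost — still below 1 — so contributing 0 remains dominant for every player.
Everyone keeps their endowment and the group total is 11 × 20 = 220.

220.00 tokens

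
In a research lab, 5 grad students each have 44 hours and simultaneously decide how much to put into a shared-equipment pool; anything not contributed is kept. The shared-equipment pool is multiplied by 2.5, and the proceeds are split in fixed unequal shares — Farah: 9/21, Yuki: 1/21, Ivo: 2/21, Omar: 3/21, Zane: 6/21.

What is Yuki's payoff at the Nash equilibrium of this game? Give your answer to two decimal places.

49.24 hours

For player j, contributing a unit is worthwhile iff 2.5 × (j's share) ≥ 1, i.e. iff j's share is at least 0.4000.
Only Farah (9/21) clears that bar, contributing 44; the remaining 4 contribute 0. Total contributed: 44.
Yuki keeps 44 and receives 2.5 × 44 × 1/21 = 5.24 from the shared-equipment pool, for a payoff of 49.24.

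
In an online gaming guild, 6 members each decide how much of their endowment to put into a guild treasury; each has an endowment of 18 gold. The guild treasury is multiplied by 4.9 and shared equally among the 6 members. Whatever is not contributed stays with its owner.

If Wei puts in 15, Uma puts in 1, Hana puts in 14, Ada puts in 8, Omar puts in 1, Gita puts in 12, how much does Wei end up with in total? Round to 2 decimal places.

Total contributed: 15 + 1 + 14 + 8 + 1 + 12 = 51.
Each receives 4.9 × 51 / 6 = 41.65 from the guild treasury.
Wei keeps 18 − 15 = 3, so Wei's payoff is 3 + 41.65 = 44.65.

44.65 gold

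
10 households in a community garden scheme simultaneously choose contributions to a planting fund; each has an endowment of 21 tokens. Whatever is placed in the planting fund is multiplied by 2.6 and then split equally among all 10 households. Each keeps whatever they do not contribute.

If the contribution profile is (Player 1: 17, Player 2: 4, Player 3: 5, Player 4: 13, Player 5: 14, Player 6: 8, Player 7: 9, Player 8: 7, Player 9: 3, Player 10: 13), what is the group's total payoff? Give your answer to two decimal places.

358.80 tokens

Total contributed: 17 + 4 + 5 + 13 + 14 + 8 + 9 + 7 + 3 + 13 = 93; total kept: 10 × 21 − 93 = 117.
The planting fund pays out 2.6 × 93 = 241.80 in aggregate.
Group total = 117 + 241.80 = 358.80.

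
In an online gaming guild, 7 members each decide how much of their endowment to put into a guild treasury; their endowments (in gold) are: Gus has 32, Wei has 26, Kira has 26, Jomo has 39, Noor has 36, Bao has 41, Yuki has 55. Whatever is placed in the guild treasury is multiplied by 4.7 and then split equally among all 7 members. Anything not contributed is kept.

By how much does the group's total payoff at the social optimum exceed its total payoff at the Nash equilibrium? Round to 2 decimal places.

The private return per contributed unit is 4.7/7 = 0.6714 < 1 for every player regardless of endowment, so the Nash equilibrium is zero contribution and the group total is Σ E_j = 32 + 26 + 26 + 39 + 36 + 41 + 55 = 255.
Each contributed unit returns 4.700 to the group, so the social optimum is full contribution by everyone: group total = 4.700 × 255 = 1198.50.
Efficiency loss = (4.700 − 1) × 255 = 943.50.

943.50 gold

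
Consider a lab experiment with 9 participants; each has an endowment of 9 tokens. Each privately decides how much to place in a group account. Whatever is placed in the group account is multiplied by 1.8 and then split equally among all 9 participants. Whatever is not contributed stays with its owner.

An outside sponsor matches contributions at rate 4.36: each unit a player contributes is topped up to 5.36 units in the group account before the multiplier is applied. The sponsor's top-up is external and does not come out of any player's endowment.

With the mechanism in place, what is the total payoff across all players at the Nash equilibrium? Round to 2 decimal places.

781.49 tokens

Under the mechanism each unit contributed yields 1.8 × 5.36 / 9 = 1.0720 back to its contributor per unit of net cost, which exceeds 1, making full contribution the dominant choice for everyone.
At the Nash equilibrium everyone contributes 9. Group total payoff = 1.8 × 5.36 × 81 = 781.49.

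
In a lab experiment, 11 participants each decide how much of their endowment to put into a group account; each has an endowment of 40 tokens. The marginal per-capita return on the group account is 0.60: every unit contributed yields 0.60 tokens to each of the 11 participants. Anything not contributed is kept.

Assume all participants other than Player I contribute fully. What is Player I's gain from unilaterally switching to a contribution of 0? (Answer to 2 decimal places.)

Switching from a contribution of 40 to 0 lets Player I keep an extra 40 tokens, but lowers the group account by 40, which costs Player I their own share of that drop: 0.60 × 40 = 24.00.
Net gain = 40 − 24.00 = 16.00. The private return per contributed unit (0.60) is below 1, so free-riding is indeed the best response regardless of what the others do.

16.00 tokens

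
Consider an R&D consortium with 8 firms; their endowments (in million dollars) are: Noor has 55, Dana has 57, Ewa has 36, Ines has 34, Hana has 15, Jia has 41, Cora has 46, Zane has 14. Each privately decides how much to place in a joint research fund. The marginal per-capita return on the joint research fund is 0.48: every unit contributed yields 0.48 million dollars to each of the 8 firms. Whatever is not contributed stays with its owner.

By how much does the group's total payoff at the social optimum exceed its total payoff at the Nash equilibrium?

846.32 million dollars

The private return per contributed unit is 0.48 < 1 for everyone, so the Nash equilibrium is zero contribution and the group total is Σ E_j = 55 + 57 + 36 + 34 + 15 + 41 + 46 + 14 = 298.
Each contributed unit returns 3.840 to the group, so the social optimum is full contribution by everyone: group total = 3.840 × 298 = 1144.32.
Efficiency loss = (3.840 − 1) × 298 = 846.32.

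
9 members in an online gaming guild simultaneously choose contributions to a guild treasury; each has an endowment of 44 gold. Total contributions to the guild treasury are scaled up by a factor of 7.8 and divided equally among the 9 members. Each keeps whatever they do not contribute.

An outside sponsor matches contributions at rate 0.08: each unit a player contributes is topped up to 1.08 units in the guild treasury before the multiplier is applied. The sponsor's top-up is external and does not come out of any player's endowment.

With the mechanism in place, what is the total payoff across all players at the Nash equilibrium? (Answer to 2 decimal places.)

With the mechanism, a contributed unit returns 7.8 × 1.08 / 9 = 0.9360 per unit of net cost — still below 1 — so contributing 0 remains dominant for every player.
Everyone keeps their endowment and the group total is 9 × 44 = 396.

396.00 gold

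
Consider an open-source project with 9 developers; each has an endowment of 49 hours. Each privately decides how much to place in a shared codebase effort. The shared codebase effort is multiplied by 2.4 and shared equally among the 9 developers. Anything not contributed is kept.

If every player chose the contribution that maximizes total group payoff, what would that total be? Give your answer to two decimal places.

1058.40 hours

Each contributed unit returns 2.400 to the group as a whole (0.2667 to each of 9 players), which exceeds 1, so the social optimum is full contribution: group total = 2.400 × 441 = 1058.40.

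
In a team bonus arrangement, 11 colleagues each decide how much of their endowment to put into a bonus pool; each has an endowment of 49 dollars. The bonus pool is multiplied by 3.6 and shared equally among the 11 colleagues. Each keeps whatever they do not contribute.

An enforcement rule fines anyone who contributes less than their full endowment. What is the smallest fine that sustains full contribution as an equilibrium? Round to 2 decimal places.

Given the others contribute fully, the best deviation is to contribute 0 (any partial contribution still incurs the fine and gives up units whose private return 0.3273 is below 1).
Deviating from 49 to 0 saves 49 dollars but forfeits the deviator's share of the drop in the bonus pool: 3.6/11 × 49 = 16.04.
So the deviation gain is 49 − 16.04 = 32.96, and the fine must be at least 32.96 dollars to wipe it out.

32.96 dollars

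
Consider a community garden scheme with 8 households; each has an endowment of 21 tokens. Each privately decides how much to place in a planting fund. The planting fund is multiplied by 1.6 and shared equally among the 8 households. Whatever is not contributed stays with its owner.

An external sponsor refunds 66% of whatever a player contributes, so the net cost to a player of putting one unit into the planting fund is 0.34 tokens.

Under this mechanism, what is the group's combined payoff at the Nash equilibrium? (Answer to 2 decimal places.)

168.00 tokens

Even with the mechanism, each unit contributed returns only (1.6/8) / 0.34 = 0.5882 per unit of net cost, so contributing nothing is still dominant.
At the Nash equilibrium no one contributes; group total payoff = 8 × 21 = 168.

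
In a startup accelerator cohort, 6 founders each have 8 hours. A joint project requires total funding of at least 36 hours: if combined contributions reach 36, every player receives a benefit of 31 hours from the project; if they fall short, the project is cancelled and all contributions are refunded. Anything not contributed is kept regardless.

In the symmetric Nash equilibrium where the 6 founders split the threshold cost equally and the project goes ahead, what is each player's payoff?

33 hours

Equal share of the threshold: 36/6 = 6.
At this profile no one gains by cutting their contribution: any cut drops the total below 36, the project is cancelled, contributions are refunded, and the deviator ends with 8, which is less than 8 − 6 + 31 = 33. Contributing more than 6 just wastes the excess. So contributing exactly 6 is a best response.
Each player's payoff: 8 − 6 + 31 = 33.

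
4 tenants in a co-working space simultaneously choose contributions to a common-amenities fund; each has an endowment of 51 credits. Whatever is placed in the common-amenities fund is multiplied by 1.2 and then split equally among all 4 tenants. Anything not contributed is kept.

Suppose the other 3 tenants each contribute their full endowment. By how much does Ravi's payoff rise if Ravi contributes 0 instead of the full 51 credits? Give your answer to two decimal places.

Switching from a contribution of 51 to 0 lets Ravi keep an extra 51 credits, but lowers the common-amenities fund by 51, which costs Ravi their own share of that drop: 1.2/4 × 51 = 15.30.
Net gain = 51 − 15.30 = 35.70. The private return per contributed unit (0.3000) is below 1, so free-riding is indeed the best response regardless of what the others do.

35.70 credits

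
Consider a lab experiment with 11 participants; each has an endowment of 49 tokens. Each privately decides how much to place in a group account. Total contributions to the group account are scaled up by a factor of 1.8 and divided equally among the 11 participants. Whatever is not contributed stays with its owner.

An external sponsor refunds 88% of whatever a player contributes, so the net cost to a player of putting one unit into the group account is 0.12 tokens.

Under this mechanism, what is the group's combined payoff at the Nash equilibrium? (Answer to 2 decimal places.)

With the mechanism, a contributed unit returns (1.8/11) / 0.12 = 1.3636 per unit of net cost to the contributor — now above 1 — so contributing fully is weakly dominant for every player.
At the Nash equilibrium everyone contributes 49. Group total payoff = 11 × (49 × 0.88 + 1.8 × 49) = 1444.52.

1444.52 tokens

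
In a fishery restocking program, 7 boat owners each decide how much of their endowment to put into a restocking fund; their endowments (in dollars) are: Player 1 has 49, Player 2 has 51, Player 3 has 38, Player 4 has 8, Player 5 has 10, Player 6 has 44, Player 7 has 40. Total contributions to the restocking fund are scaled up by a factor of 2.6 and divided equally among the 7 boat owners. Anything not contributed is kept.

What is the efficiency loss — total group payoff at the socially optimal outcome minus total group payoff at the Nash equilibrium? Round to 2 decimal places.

384.00 dollars

The private return per contributed unit is 2.6/7 = 0.3714 < 1 for every player regardless of endowment, so the Nash equilibrium is zero contribution and the group total is Σ E_j = 49 + 51 + 38 + 8 + 10 + 44 + 40 = 240.
Each contributed unit returns 2.600 to the group, so the social optimum is full contribution by everyone: group total = 2.600 × 240 = 624.00.
Efficiency loss = (2.600 − 1) × 240 = 384.00.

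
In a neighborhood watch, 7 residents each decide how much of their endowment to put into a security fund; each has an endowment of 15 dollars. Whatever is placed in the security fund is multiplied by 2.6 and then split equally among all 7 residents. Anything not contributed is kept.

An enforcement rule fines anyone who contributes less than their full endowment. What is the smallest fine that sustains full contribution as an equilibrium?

9.43 dollars

Given the others contribute fully, the best deviation is to contribute 0 (any partial contribution still incurs the fine and gives up units whose private return 0.3714 is below 1).
Deviating from 15 to 0 saves 15 dollars but forfeits the deviator's share of the drop in the security fund: 2.6/7 × 15 = 5.57.
So the deviation gain is 15 − 5.57 = 9.43, and the fine must be at least 9.43 dollars to wipe it out.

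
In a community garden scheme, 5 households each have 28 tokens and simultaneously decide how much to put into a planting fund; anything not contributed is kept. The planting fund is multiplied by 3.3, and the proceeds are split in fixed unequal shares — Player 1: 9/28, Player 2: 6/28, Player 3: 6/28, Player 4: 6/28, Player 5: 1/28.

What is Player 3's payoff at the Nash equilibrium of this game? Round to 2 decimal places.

A player with share s gets back 3.3·s per unit contributed, so full contribution is dominant for anyone with s > 1/3.3 = 0.3030 and zero contribution is dominant for anyone below.
The only share above 0.3030 is Player 1's 9/28, contributing 28; the remaining 4 contribute 0. Total contributed: 28.
Player 3 keeps 28 and receives 3.3 × 28 × 6/28 = 19.80 from the planting fund, for a payoff of 47.80.

47.80 tokens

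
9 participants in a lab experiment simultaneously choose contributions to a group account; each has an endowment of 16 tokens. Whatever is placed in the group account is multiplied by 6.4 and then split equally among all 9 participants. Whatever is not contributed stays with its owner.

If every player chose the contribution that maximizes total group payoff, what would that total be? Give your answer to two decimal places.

Each contributed unit returns 6.400 to the group as a whole (0.7111 to each of 9 players), which exceeds 1, so the social optimum is full contribution: group total = 6.400 × 144 = 921.60.

921.60 tokens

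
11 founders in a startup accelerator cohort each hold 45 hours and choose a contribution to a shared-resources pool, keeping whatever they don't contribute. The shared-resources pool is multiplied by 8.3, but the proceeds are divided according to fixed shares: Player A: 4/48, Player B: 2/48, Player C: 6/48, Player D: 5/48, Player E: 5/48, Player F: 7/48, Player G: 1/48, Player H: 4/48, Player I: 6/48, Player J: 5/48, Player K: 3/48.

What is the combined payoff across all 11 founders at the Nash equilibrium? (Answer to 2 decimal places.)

1480.50 hours

For player j, contributing a unit is worthwhile iff 8.3 × (j's share) ≥ 1, i.e. iff j's share is at least 0.1205.
Player C, Player F and Player I clear that bar, contributing 45 each; the remaining 8 contribute 0. Total contributed: 135.
The shared-resources pool pays out 8.3 × 135 = 1120.50 in total (split across the unequal shares, but the aggregate is all that matters for the group sum).
The 8 free-riders keep 45 each, adding 360. Group total = 360 + 1120.50 = 1480.50.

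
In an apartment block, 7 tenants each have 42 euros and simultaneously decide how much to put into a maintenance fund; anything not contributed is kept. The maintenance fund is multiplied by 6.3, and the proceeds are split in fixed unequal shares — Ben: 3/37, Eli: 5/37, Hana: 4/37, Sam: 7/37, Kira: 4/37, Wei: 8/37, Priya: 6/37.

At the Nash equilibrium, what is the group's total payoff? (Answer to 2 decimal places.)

For player j, contributing a unit is worthwhile iff 6.3 × (j's share) ≥ 1, i.e. iff j's share is at least 0.1587.
The shares above 0.1587 belong to Sam, Wei and Priya, contributing 42 each; the remaining 4 contribute 0. Total contributed: 126.
The maintenance fund pays out 6.3 × 126 = 793.80 in total (split across the unequal shares, but the aggregate is all that matters for the group sum).
The 4 free-riders keep 42 each, adding 168. Group total = 168 + 793.80 = 961.80.

961.80 euros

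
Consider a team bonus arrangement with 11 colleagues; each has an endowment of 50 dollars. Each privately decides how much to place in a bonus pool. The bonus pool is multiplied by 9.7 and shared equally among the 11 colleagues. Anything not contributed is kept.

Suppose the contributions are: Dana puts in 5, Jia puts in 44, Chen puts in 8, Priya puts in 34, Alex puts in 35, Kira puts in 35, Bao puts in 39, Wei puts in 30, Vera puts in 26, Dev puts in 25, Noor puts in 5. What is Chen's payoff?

Total contributed: 5 + 44 + 8 + 34 + 35 + 35 + 39 + 30 + 26 + 25 + 5 = 286.
Each receives 9.7 × 286 / 11 = 252.20 from the bonus pool.
Chen keeps 50 − 8 = 42, so Chen's payoff is 42 + 252.20 = 294.20.

294.20 dollars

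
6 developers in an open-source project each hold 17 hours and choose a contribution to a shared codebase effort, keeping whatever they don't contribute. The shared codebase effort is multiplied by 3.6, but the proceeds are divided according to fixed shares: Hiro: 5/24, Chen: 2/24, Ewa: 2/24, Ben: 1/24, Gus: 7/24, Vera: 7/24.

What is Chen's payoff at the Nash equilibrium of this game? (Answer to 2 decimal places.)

A player with share s gets back 3.6·s per unit contributed, so full contribution is dominant for anyone with s > 1/3.6 = 0.2778 and zero contribution is dominant for anyone below.
The shares above 0.2778 belong to Gus and Vera, contributing 17 each; the remaining 4 contribute 0. Total contributed: 34.
Chen keeps 17 and receives 3.6 × 34 × 2/24 = 10.20 from the shared codebase effort, for a payoff of 27.20.

27.20 hours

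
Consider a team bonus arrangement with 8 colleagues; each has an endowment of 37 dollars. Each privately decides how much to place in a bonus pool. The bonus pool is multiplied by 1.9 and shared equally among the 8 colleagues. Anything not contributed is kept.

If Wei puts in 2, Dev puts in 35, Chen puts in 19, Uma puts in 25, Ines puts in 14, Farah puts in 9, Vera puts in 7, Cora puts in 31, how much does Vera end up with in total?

63.73 dollars

Total contributed: 2 + 35 + 19 + 25 + 14 + 9 + 7 + 31 = 142.
Each receives 1.9 × 142 / 8 = 33.73 from the bonus pool.
Vera keeps 37 − 7 = 30, so Vera's payoff is 30 + 33.73 = 63.73.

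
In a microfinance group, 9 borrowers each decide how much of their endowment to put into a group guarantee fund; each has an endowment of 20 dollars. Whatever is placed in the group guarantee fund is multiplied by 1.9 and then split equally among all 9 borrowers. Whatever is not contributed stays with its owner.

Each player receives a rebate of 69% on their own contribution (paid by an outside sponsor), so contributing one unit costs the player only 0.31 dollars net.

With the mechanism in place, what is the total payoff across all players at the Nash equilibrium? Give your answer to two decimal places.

Even with the mechanism, each unit contributed returns only (1.9/9) / 0.31 = 0.6810 per unit of net cost, so contributing nothing is still dominant.
At the Nash equilibrium no one contributes; group total payoff = 9 × 20 = 180.

180.00 dollars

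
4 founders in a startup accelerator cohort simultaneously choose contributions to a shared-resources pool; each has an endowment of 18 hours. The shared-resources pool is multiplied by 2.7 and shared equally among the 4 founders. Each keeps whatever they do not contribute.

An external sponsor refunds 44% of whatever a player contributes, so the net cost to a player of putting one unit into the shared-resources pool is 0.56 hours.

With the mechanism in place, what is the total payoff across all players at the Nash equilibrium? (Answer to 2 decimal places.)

With the mechanism, a contributed unit returns (2.7/4) / 0.56 = 1.2054 per unit of net cost to the contributor — now above 1 — so contributing fully is weakly dominant for every player.
So the Nash equilibrium is full contribution by all 4; the group earns 4 × (18 × 0.44 + 2.7 × 18) = 226.08.

226.08 hours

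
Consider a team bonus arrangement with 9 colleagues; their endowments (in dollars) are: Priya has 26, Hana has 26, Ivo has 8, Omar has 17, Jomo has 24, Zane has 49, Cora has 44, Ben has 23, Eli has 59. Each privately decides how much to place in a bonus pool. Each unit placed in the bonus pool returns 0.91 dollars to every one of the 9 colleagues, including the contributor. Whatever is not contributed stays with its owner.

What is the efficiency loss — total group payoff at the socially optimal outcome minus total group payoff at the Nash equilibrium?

1984.44 dollars

The private return per contributed unit is 0.91 < 1 for everyone, so the Nash equilibrium is zero contribution and the group total is Σ E_j = 26 + 26 + 8 + 17 + 24 + 49 + 44 + 23 + 59 = 276.
Each contributed unit returns 8.190 to the group, so the social optimum is full contribution by everyone: group total = 8.190 × 276 = 2260.44.
Efficiency loss = (8.190 − 1) × 276 = 1984.44.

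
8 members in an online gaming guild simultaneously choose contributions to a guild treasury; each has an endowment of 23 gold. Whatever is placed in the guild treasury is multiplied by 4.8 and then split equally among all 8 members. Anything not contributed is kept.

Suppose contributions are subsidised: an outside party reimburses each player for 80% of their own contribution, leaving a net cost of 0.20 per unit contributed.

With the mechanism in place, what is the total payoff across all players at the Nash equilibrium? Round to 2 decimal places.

1030.40 gold

Under the mechanism each unit contributed yields (4.8/8) / 0.20 = 3.0000 back to its contributor per unit of net cost, which exceeds 1, making full contribution the dominant choice for everyone.
At the Nash equilibrium everyone contributes 23. Group total payoff = 8 × (23 × 0.80 + 4.8 × 23) = 1030.40.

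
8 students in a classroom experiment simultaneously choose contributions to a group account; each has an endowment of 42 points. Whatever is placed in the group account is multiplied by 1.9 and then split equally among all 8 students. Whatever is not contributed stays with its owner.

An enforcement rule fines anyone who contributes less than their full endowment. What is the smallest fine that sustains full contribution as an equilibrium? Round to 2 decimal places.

Given the others contribute fully, the best deviation is to contribute 0 (any partial contribution still incurs the fine and gives up units whose private return 0.2375 is below 1).
Deviating from 42 to 0 saves 42 points but forfeits the deviator's share of the drop in the group account: 1.9/8 × 42 = 9.97.
So the deviation gain is 42 − 9.97 = 32.03, and the fine must be at least 32.03 points to wipe it out.

32.03 points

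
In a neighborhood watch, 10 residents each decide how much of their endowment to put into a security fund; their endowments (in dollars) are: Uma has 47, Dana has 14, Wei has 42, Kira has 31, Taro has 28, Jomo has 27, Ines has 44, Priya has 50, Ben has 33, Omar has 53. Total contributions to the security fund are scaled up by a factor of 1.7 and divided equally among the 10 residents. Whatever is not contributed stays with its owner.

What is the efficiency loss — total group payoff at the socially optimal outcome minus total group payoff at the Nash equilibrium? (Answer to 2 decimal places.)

258.30 dollars

The private return per contributed unit is 1.7/10 = 0.1700 < 1 for every player regardless of endowment, so the Nash equilibrium is zero contribution and the group total is Σ E_j = 47 + 14 + 42 + 31 + 28 + 27 + 44 + 50 + 33 + 53 = 369.
Each contributed unit returns 1.700 to the group, so the social optimum is full contribution by everyone: group total = 1.700 × 369 = 627.30.
Efficiency loss = (1.700 − 1) × 369 = 258.30.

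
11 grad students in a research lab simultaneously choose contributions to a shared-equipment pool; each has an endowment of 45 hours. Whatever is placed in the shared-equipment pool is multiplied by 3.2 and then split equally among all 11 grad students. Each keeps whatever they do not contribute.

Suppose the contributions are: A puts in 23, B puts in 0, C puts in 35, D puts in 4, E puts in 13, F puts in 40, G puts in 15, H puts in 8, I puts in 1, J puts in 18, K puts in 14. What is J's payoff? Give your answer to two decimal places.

76.75 hours

Total contributed: 23 + 0 + 35 + 4 + 13 + 40 + 15 + 8 + 1 + 18 + 14 = 171.
Each receives 3.2 × 171 / 11 = 49.75 from the shared-equipment pool.
J keeps 45 − 18 = 27, so J's payoff is 27 + 49.75 = 76.75.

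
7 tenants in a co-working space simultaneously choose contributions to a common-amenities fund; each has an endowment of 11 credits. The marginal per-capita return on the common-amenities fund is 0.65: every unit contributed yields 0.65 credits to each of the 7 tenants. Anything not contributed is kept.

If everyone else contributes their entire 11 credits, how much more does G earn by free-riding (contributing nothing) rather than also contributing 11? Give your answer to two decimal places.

Switching from a contribution of 11 to 0 lets G keep an extra 11 credits, but lowers the common-amenities fund by 11, which costs G their own share of that drop: 0.65 × 11 = 7.15.
Net gain = 11 − 7.15 = 3.85. The private return per contributed unit (0.65) is below 1, so free-riding is indeed the best response regardless of what the others do.

3.85 credits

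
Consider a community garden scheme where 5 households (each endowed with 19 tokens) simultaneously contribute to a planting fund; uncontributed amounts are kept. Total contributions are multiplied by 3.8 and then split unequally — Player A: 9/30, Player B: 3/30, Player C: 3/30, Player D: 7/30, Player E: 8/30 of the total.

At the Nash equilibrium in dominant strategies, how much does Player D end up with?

52.69 tokens

A player with share s gets back 3.8·s per unit contributed, so full contribution is dominant for anyone with s > 1/3.8 = 0.2632 and zero contribution is dominant for anyone below.
Player A and Player E clear that bar, contributing 19 each; the remaining 3 contribute 0. Total contributed: 38.
Player D keeps 19 and receives 3.8 × 38 × 7/30 = 33.69 from the planting fund, for a payoff of 52.69.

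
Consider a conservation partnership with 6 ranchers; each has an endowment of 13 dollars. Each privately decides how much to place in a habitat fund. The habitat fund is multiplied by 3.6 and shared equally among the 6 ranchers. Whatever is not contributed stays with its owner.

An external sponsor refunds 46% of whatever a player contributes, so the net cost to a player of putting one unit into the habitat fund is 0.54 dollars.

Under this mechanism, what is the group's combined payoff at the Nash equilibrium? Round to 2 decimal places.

316.68 dollars

With the mechanism, a contributed unit returns (3.6/6) / 0.54 = 1.1111 per unit of net cost to the contributor — now above 1 — so contributing fully is weakly dominant for every player.
So the Nash equilibrium is full contribution by all 6; the group earns 6 × (13 × 0.46 + 3.6 × 13) = 316.68.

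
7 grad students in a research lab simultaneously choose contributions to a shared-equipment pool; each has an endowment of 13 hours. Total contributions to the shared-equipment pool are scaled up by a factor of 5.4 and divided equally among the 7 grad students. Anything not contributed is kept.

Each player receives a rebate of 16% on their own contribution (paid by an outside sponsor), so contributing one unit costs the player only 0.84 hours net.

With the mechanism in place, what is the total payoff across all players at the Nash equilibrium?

Even with the mechanism, each unit contributed returns only (5.4/7) / 0.84 = 0.9184 per unit of net cost, so contributing nothing is still dominant.
At the Nash equilibrium no one contributes; group total payoff = 7 × 13 = 91.

91.00 hours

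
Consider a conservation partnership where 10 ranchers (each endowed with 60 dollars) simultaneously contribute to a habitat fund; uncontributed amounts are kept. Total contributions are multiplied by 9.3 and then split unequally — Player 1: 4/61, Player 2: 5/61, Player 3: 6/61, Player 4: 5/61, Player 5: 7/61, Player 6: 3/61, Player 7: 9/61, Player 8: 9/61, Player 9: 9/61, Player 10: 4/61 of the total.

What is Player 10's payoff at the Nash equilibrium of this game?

Player j's private return per contributed unit is 9.3 × (j's share). Contributing is weakly dominant for j when that share is at least 1/9.3 = 0.1075, and contributing 0 is dominant otherwise.
Player 5, Player 7, Player 8 and Player 9 are above the threshold, contributing 60 each; the remaining 6 contribute 0. Total contributed: 240.
Player 10 keeps 60 and receives 9.3 × 240 × 4/61 = 146.36 from the habitat fund, for a payoff of 206.36.

206.36 dollars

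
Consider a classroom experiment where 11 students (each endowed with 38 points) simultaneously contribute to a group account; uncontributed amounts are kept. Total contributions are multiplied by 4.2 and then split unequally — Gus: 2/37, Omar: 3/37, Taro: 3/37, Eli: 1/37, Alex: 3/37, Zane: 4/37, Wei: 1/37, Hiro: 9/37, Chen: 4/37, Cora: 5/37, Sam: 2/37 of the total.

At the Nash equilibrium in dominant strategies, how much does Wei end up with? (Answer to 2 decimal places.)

For player j, contributing a unit is worthwhile iff 4.2 × (j's share) ≥ 1, i.e. iff j's share is at least 0.2381.
The only share above 0.2381 is Hiro's 9/37, contributing 38; the remaining 10 contribute 0. Total contributed: 38.
Wei keeps 38 and receives 4.2 × 38 × 1/37 = 4.31 from the group account, for a payoff of 42.31.

42.31 points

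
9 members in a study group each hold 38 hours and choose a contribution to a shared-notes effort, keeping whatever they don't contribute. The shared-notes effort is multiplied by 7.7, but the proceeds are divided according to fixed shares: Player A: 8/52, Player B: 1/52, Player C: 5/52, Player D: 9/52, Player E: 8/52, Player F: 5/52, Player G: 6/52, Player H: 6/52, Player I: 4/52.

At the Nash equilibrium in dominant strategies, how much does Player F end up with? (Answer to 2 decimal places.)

A player with share s gets back 7.7·s per unit contributed, so full contribution is dominant for anyone with s > 1/7.7 = 0.1299 and zero contribution is dominant for anyone below.
The shares above 0.1299 belong to Player A, Player D and Player E, contributing 38 each; the remaining 6 contribute 0. Total contributed: 114.
Player F keeps 38 and receives 7.7 × 114 × 5/52 = 84.40 from the shared-notes effort, for a payoff of 122.40.

122.40 hours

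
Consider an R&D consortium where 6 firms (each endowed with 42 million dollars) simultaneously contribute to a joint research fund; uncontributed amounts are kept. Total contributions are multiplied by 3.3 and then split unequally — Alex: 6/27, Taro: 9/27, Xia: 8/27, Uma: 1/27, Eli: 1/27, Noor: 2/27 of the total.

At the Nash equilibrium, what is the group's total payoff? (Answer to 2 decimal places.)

348.60 million dollars

For player j, contributing a unit is worthwhile iff 3.3 × (j's share) ≥ 1, i.e. iff j's share is at least 0.3030.
Only Taro (9/27) clears that bar, contributing 42; the remaining 5 contribute 0. Total contributed: 42.
The joint research fund pays out 3.3 × 42 = 138.60 in total (split across the unequal shares, but the aggregate is all that matters for the group sum).
The 5 free-riders keep 42 each, adding 210. Group total = 210 + 138.60 = 348.60.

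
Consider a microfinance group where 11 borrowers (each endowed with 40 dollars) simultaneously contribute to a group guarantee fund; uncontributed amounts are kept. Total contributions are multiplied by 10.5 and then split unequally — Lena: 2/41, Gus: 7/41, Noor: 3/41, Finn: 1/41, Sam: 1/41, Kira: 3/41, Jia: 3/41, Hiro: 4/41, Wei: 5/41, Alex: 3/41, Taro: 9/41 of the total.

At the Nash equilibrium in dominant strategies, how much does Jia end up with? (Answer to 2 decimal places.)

A player with share s gets back 10.5·s per unit contributed, so full contribution is dominant for anyone with s > 1/10.5 = 0.0952 and zero contribution is dominant for anyone below.
Gus, Hiro, Wei and Taro are above the threshold, contributing 40 each; the remaining 7 contribute 0. Total contributed: 160.
Jia keeps 40 and receives 10.5 × 160 × 3/41 = 122.93 from the group guarantee fund, for a payoff of 162.93.

162.93 dollars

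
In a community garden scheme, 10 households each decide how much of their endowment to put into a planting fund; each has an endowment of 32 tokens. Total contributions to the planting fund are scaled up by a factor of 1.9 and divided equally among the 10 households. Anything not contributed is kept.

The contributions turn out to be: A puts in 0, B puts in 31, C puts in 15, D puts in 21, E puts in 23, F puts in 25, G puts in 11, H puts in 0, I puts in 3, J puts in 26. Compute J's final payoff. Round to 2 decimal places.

Total contributed: 0 + 31 + 15 + 21 + 23 + 25 + 11 + 0 + 3 + 26 = 155.
Each receives 1.9 × 155 / 10 = 29.45 from the planting fund.
J keeps 32 − 26 = 6, so J's payoff is 6 + 29.45 = 35.45.

35.45 tokens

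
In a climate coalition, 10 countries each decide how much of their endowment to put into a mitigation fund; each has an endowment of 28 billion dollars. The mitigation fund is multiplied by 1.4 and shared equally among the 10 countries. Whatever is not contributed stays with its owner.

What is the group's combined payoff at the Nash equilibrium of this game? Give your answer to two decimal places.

Each contributed unit returns 1.4/10 = 0.1400 to its contributor — below 1 — so contributing 0 is dominant for every player. At the Nash equilibrium everyone keeps their 28, and the group total is 10 × 28 = 280.

280.00 billion dollars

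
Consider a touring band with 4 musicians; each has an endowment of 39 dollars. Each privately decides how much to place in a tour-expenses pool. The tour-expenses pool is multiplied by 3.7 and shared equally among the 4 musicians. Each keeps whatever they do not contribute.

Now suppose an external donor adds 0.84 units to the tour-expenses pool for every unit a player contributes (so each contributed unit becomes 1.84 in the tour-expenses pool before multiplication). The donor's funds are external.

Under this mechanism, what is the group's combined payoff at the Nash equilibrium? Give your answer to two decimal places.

1062.05 dollars

Under the mechanism each unit contributed yields 3.7 × 1.84 / 4 = 1.7020 back to its contributor per unit of net cost, which exceeds 1, making full contribution the dominant choice for everyone.
So the Nash equilibrium is full contribution by all 4; the group earns 3.7 × 1.84 × 156 = 1062.05.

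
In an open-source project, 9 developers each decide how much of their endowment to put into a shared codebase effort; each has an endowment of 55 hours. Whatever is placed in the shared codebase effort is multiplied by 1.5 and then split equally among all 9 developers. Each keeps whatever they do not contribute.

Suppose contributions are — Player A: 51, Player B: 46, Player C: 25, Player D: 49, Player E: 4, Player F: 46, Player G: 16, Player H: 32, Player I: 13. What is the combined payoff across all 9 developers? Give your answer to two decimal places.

636.00 hours

Total contributed: 51 + 46 + 25 + 49 + 4 + 46 + 16 + 32 + 13 = 282; total kept: 9 × 55 − 282 = 213.
The shared codebase effort pays out 1.5 × 282 = 423.00 in aggregate.
Group total = 213 + 423.00 = 636.00.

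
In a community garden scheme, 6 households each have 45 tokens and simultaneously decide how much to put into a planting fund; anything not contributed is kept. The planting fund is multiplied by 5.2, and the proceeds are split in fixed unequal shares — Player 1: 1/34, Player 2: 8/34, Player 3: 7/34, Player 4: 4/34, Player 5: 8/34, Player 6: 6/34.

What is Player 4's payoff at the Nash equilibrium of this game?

Player j's private return per contributed unit is 5.2 × (j's share). Contributing is weakly dominant for j when that share is at least 1/5.2 = 0.1923, and contributing 0 is dominant otherwise.
Player 2, Player 3 and Player 5 are above the threshold, contributing 45 each; the remaining 3 contribute 0. Total contributed: 135.
Player 4 keeps 45 and receives 5.2 × 135 × 4/34 = 82.59 from the planting fund, for a payoff of 127.59.

127.59 tokens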